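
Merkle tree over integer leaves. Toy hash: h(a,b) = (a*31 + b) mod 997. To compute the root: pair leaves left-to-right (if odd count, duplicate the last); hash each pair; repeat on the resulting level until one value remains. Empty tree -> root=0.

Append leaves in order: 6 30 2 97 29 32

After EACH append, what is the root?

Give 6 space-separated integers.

After append 6 (leaves=[6]):
  L0: [6]
  root=6
After append 30 (leaves=[6, 30]):
  L0: [6, 30]
  L1: h(6,30)=(6*31+30)%997=216 -> [216]
  root=216
After append 2 (leaves=[6, 30, 2]):
  L0: [6, 30, 2]
  L1: h(6,30)=(6*31+30)%997=216 h(2,2)=(2*31+2)%997=64 -> [216, 64]
  L2: h(216,64)=(216*31+64)%997=778 -> [778]
  root=778
After append 97 (leaves=[6, 30, 2, 97]):
  L0: [6, 30, 2, 97]
  L1: h(6,30)=(6*31+30)%997=216 h(2,97)=(2*31+97)%997=159 -> [216, 159]
  L2: h(216,159)=(216*31+159)%997=873 -> [873]
  root=873
After append 29 (leaves=[6, 30, 2, 97, 29]):
  L0: [6, 30, 2, 97, 29]
  L1: h(6,30)=(6*31+30)%997=216 h(2,97)=(2*31+97)%997=159 h(29,29)=(29*31+29)%997=928 -> [216, 159, 928]
  L2: h(216,159)=(216*31+159)%997=873 h(928,928)=(928*31+928)%997=783 -> [873, 783]
  L3: h(873,783)=(873*31+783)%997=927 -> [927]
  root=927
After append 32 (leaves=[6, 30, 2, 97, 29, 32]):
  L0: [6, 30, 2, 97, 29, 32]
  L1: h(6,30)=(6*31+30)%997=216 h(2,97)=(2*31+97)%997=159 h(29,32)=(29*31+32)%997=931 -> [216, 159, 931]
  L2: h(216,159)=(216*31+159)%997=873 h(931,931)=(931*31+931)%997=879 -> [873, 879]
  L3: h(873,879)=(873*31+879)%997=26 -> [26]
  root=26

Answer: 6 216 778 873 927 26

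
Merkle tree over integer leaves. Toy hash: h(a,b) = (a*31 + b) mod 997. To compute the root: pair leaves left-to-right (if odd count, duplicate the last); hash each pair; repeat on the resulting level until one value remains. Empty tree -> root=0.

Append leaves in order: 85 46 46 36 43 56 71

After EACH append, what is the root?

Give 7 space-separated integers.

Answer: 85 687 835 825 814 233 119

Derivation:
After append 85 (leaves=[85]):
  L0: [85]
  root=85
After append 46 (leaves=[85, 46]):
  L0: [85, 46]
  L1: h(85,46)=(85*31+46)%997=687 -> [687]
  root=687
After append 46 (leaves=[85, 46, 46]):
  L0: [85, 46, 46]
  L1: h(85,46)=(85*31+46)%997=687 h(46,46)=(46*31+46)%997=475 -> [687, 475]
  L2: h(687,475)=(687*31+475)%997=835 -> [835]
  root=835
After append 36 (leaves=[85, 46, 46, 36]):
  L0: [85, 46, 46, 36]
  L1: h(85,46)=(85*31+46)%997=687 h(46,36)=(46*31+36)%997=465 -> [687, 465]
  L2: h(687,465)=(687*31+465)%997=825 -> [825]
  root=825
After append 43 (leaves=[85, 46, 46, 36, 43]):
  L0: [85, 46, 46, 36, 43]
  L1: h(85,46)=(85*31+46)%997=687 h(46,36)=(46*31+36)%997=465 h(43,43)=(43*31+43)%997=379 -> [687, 465, 379]
  L2: h(687,465)=(687*31+465)%997=825 h(379,379)=(379*31+379)%997=164 -> [825, 164]
  L3: h(825,164)=(825*31+164)%997=814 -> [814]
  root=814
After append 56 (leaves=[85, 46, 46, 36, 43, 56]):
  L0: [85, 46, 46, 36, 43, 56]
  L1: h(85,46)=(85*31+46)%997=687 h(46,36)=(46*31+36)%997=465 h(43,56)=(43*31+56)%997=392 -> [687, 465, 392]
  L2: h(687,465)=(687*31+465)%997=825 h(392,392)=(392*31+392)%997=580 -> [825, 580]
  L3: h(825,580)=(825*31+580)%997=233 -> [233]
  root=233
After append 71 (leaves=[85, 46, 46, 36, 43, 56, 71]):
  L0: [85, 46, 46, 36, 43, 56, 71]
  L1: h(85,46)=(85*31+46)%997=687 h(46,36)=(46*31+36)%997=465 h(43,56)=(43*31+56)%997=392 h(71,71)=(71*31+71)%997=278 -> [687, 465, 392, 278]
  L2: h(687,465)=(687*31+465)%997=825 h(392,278)=(392*31+278)%997=466 -> [825, 466]
  L3: h(825,466)=(825*31+466)%997=119 -> [119]
  root=119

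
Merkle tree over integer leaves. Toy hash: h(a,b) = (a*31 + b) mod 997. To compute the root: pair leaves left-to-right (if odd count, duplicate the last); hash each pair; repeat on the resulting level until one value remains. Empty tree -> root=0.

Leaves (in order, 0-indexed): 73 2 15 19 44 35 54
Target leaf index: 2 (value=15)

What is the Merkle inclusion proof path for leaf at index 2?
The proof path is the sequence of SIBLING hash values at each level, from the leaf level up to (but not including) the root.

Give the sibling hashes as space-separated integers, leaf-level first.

Answer: 19 271 232

Derivation:
L0 (leaves): [73, 2, 15, 19, 44, 35, 54], target index=2
L1: h(73,2)=(73*31+2)%997=271 [pair 0] h(15,19)=(15*31+19)%997=484 [pair 1] h(44,35)=(44*31+35)%997=402 [pair 2] h(54,54)=(54*31+54)%997=731 [pair 3] -> [271, 484, 402, 731]
  Sibling for proof at L0: 19
L2: h(271,484)=(271*31+484)%997=909 [pair 0] h(402,731)=(402*31+731)%997=232 [pair 1] -> [909, 232]
  Sibling for proof at L1: 271
L3: h(909,232)=(909*31+232)%997=495 [pair 0] -> [495]
  Sibling for proof at L2: 232
Root: 495
Proof path (sibling hashes from leaf to root): [19, 271, 232]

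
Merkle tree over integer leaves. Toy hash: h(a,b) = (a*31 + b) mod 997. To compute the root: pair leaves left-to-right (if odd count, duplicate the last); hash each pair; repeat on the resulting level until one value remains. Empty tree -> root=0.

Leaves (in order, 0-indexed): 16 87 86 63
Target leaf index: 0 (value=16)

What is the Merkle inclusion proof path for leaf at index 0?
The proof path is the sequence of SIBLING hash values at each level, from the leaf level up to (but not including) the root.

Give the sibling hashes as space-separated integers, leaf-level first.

Answer: 87 735

Derivation:
L0 (leaves): [16, 87, 86, 63], target index=0
L1: h(16,87)=(16*31+87)%997=583 [pair 0] h(86,63)=(86*31+63)%997=735 [pair 1] -> [583, 735]
  Sibling for proof at L0: 87
L2: h(583,735)=(583*31+735)%997=862 [pair 0] -> [862]
  Sibling for proof at L1: 735
Root: 862
Proof path (sibling hashes from leaf to root): [87, 735]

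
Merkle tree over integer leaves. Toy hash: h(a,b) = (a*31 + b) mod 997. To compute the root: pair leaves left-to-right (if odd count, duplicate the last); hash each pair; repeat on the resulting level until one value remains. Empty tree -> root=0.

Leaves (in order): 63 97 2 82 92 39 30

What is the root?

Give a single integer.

Answer: 308

Derivation:
L0: [63, 97, 2, 82, 92, 39, 30]
L1: h(63,97)=(63*31+97)%997=56 h(2,82)=(2*31+82)%997=144 h(92,39)=(92*31+39)%997=897 h(30,30)=(30*31+30)%997=960 -> [56, 144, 897, 960]
L2: h(56,144)=(56*31+144)%997=883 h(897,960)=(897*31+960)%997=851 -> [883, 851]
L3: h(883,851)=(883*31+851)%997=308 -> [308]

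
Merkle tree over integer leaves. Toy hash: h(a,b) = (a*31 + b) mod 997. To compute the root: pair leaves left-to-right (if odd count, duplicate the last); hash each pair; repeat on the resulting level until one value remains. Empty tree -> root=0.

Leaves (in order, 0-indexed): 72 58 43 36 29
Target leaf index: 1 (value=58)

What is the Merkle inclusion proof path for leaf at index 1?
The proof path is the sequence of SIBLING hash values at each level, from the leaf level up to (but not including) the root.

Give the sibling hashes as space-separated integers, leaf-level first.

Answer: 72 372 783

Derivation:
L0 (leaves): [72, 58, 43, 36, 29], target index=1
L1: h(72,58)=(72*31+58)%997=296 [pair 0] h(43,36)=(43*31+36)%997=372 [pair 1] h(29,29)=(29*31+29)%997=928 [pair 2] -> [296, 372, 928]
  Sibling for proof at L0: 72
L2: h(296,372)=(296*31+372)%997=575 [pair 0] h(928,928)=(928*31+928)%997=783 [pair 1] -> [575, 783]
  Sibling for proof at L1: 372
L3: h(575,783)=(575*31+783)%997=662 [pair 0] -> [662]
  Sibling for proof at L2: 783
Root: 662
Proof path (sibling hashes from leaf to root): [72, 372, 783]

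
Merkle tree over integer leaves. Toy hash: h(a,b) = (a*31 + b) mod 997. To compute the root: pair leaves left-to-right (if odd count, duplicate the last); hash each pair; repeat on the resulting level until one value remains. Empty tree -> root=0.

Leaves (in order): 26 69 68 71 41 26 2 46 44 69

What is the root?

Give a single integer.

Answer: 214

Derivation:
L0: [26, 69, 68, 71, 41, 26, 2, 46, 44, 69]
L1: h(26,69)=(26*31+69)%997=875 h(68,71)=(68*31+71)%997=185 h(41,26)=(41*31+26)%997=300 h(2,46)=(2*31+46)%997=108 h(44,69)=(44*31+69)%997=436 -> [875, 185, 300, 108, 436]
L2: h(875,185)=(875*31+185)%997=391 h(300,108)=(300*31+108)%997=435 h(436,436)=(436*31+436)%997=991 -> [391, 435, 991]
L3: h(391,435)=(391*31+435)%997=592 h(991,991)=(991*31+991)%997=805 -> [592, 805]
L4: h(592,805)=(592*31+805)%997=214 -> [214]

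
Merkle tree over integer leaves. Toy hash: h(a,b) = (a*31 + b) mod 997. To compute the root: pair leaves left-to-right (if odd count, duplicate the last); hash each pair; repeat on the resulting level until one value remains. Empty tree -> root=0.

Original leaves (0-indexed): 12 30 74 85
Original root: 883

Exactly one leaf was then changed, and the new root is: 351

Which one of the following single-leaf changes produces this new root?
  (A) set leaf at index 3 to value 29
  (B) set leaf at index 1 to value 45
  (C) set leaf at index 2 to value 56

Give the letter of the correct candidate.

Original leaves: [12, 30, 74, 85]
Target new root: 351
Try each candidate change and compute the resulting root:
Candidate A: set leaf[3] = 29 -> leaves = [12, 30, 74, 29]
  L0: [12, 30, 74, 29]
  L1: h(12,30)=(12*31+30)%997=402 h(74,29)=(74*31+29)%997=329 -> [402, 329]
  L2: h(402,329)=(402*31+329)%997=827 -> [827]
  root = 827 != target 351
Candidate B: set leaf[1] = 45 -> leaves = [12, 45, 74, 85]
  L0: [12, 45, 74, 85]
  L1: h(12,45)=(12*31+45)%997=417 h(74,85)=(74*31+85)%997=385 -> [417, 385]
  L2: h(417,385)=(417*31+385)%997=351 -> [351]
  root = 351 == target 351  ** MATCH **
Candidate C: set leaf[2] = 56 -> leaves = [12, 30, 56, 85]
  L0: [12, 30, 56, 85]
  L1: h(12,30)=(12*31+30)%997=402 h(56,85)=(56*31+85)%997=824 -> [402, 824]
  L2: h(402,824)=(402*31+824)%997=325 -> [325]
  root = 325 != target 351
Candidate B produces the target root.

Answer: B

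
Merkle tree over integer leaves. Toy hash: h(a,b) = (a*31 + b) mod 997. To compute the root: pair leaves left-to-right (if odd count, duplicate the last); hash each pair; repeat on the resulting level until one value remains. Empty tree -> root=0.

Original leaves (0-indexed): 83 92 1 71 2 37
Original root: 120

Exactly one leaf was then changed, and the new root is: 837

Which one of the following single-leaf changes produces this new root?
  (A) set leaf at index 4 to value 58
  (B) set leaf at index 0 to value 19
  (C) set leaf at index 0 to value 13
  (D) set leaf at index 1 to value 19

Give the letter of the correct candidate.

Answer: A

Derivation:
Original leaves: [83, 92, 1, 71, 2, 37]
Target new root: 837
Try each candidate change and compute the resulting root:
Candidate A: set leaf[4] = 58 -> leaves = [83, 92, 1, 71, 58, 37]
  L0: [83, 92, 1, 71, 58, 37]
  L1: h(83,92)=(83*31+92)%997=671 h(1,71)=(1*31+71)%997=102 h(58,37)=(58*31+37)%997=838 -> [671, 102, 838]
  L2: h(671,102)=(671*31+102)%997=963 h(838,838)=(838*31+838)%997=894 -> [963, 894]
  L3: h(963,894)=(963*31+894)%997=837 -> [837]
  root = 837 == target 837  ** MATCH **
Candidate B: set leaf[0] = 19 -> leaves = [19, 92, 1, 71, 2, 37]
  L0: [19, 92, 1, 71, 2, 37]
  L1: h(19,92)=(19*31+92)%997=681 h(1,71)=(1*31+71)%997=102 h(2,37)=(2*31+37)%997=99 -> [681, 102, 99]
  L2: h(681,102)=(681*31+102)%997=276 h(99,99)=(99*31+99)%997=177 -> [276, 177]
  L3: h(276,177)=(276*31+177)%997=757 -> [757]
  root = 757 != target 837
Candidate C: set leaf[0] = 13 -> leaves = [13, 92, 1, 71, 2, 37]
  L0: [13, 92, 1, 71, 2, 37]
  L1: h(13,92)=(13*31+92)%997=495 h(1,71)=(1*31+71)%997=102 h(2,37)=(2*31+37)%997=99 -> [495, 102, 99]
  L2: h(495,102)=(495*31+102)%997=492 h(99,99)=(99*31+99)%997=177 -> [492, 177]
  L3: h(492,177)=(492*31+177)%997=474 -> [474]
  root = 474 != target 837
Candidate D: set leaf[1] = 19 -> leaves = [83, 19, 1, 71, 2, 37]
  L0: [83, 19, 1, 71, 2, 37]
  L1: h(83,19)=(83*31+19)%997=598 h(1,71)=(1*31+71)%997=102 h(2,37)=(2*31+37)%997=99 -> [598, 102, 99]
  L2: h(598,102)=(598*31+102)%997=694 h(99,99)=(99*31+99)%997=177 -> [694, 177]
  L3: h(694,177)=(694*31+177)%997=754 -> [754]
  root = 754 != target 837
Candidate A produces the target root.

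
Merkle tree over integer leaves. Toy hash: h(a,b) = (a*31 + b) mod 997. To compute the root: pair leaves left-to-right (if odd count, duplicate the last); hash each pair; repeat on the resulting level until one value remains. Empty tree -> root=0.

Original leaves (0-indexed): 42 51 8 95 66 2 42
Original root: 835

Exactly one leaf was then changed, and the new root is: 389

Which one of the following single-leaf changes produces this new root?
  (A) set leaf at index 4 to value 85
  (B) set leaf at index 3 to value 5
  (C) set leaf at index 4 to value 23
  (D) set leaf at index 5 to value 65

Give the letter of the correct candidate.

Answer: C

Derivation:
Original leaves: [42, 51, 8, 95, 66, 2, 42]
Target new root: 389
Try each candidate change and compute the resulting root:
Candidate A: set leaf[4] = 85 -> leaves = [42, 51, 8, 95, 85, 2, 42]
  L0: [42, 51, 8, 95, 85, 2, 42]
  L1: h(42,51)=(42*31+51)%997=356 h(8,95)=(8*31+95)%997=343 h(85,2)=(85*31+2)%997=643 h(42,42)=(42*31+42)%997=347 -> [356, 343, 643, 347]
  L2: h(356,343)=(356*31+343)%997=412 h(643,347)=(643*31+347)%997=340 -> [412, 340]
  L3: h(412,340)=(412*31+340)%997=151 -> [151]
  root = 151 != target 389
Candidate B: set leaf[3] = 5 -> leaves = [42, 51, 8, 5, 66, 2, 42]
  L0: [42, 51, 8, 5, 66, 2, 42]
  L1: h(42,51)=(42*31+51)%997=356 h(8,5)=(8*31+5)%997=253 h(66,2)=(66*31+2)%997=54 h(42,42)=(42*31+42)%997=347 -> [356, 253, 54, 347]
  L2: h(356,253)=(356*31+253)%997=322 h(54,347)=(54*31+347)%997=27 -> [322, 27]
  L3: h(322,27)=(322*31+27)%997=39 -> [39]
  root = 39 != target 389
Candidate C: set leaf[4] = 23 -> leaves = [42, 51, 8, 95, 23, 2, 42]
  L0: [42, 51, 8, 95, 23, 2, 42]
  L1: h(42,51)=(42*31+51)%997=356 h(8,95)=(8*31+95)%997=343 h(23,2)=(23*31+2)%997=715 h(42,42)=(42*31+42)%997=347 -> [356, 343, 715, 347]
  L2: h(356,343)=(356*31+343)%997=412 h(715,347)=(715*31+347)%997=578 -> [412, 578]
  L3: h(412,578)=(412*31+578)%997=389 -> [389]
  root = 389 == target 389  ** MATCH **
Candidate D: set leaf[5] = 65 -> leaves = [42, 51, 8, 95, 66, 65, 42]
  L0: [42, 51, 8, 95, 66, 65, 42]
  L1: h(42,51)=(42*31+51)%997=356 h(8,95)=(8*31+95)%997=343 h(66,65)=(66*31+65)%997=117 h(42,42)=(42*31+42)%997=347 -> [356, 343, 117, 347]
  L2: h(356,343)=(356*31+343)%997=412 h(117,347)=(117*31+347)%997=983 -> [412, 983]
  L3: h(412,983)=(412*31+983)%997=794 -> [794]
  root = 794 != target 389
Candidate C produces the target root.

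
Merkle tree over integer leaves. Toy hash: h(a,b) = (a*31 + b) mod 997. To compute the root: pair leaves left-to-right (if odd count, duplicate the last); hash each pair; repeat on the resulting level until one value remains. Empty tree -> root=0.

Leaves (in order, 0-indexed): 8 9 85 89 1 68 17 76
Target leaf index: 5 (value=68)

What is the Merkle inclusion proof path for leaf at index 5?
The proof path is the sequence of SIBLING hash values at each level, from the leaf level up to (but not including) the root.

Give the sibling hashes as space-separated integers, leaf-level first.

L0 (leaves): [8, 9, 85, 89, 1, 68, 17, 76], target index=5
L1: h(8,9)=(8*31+9)%997=257 [pair 0] h(85,89)=(85*31+89)%997=730 [pair 1] h(1,68)=(1*31+68)%997=99 [pair 2] h(17,76)=(17*31+76)%997=603 [pair 3] -> [257, 730, 99, 603]
  Sibling for proof at L0: 1
L2: h(257,730)=(257*31+730)%997=721 [pair 0] h(99,603)=(99*31+603)%997=681 [pair 1] -> [721, 681]
  Sibling for proof at L1: 603
L3: h(721,681)=(721*31+681)%997=101 [pair 0] -> [101]
  Sibling for proof at L2: 721
Root: 101
Proof path (sibling hashes from leaf to root): [1, 603, 721]

Answer: 1 603 721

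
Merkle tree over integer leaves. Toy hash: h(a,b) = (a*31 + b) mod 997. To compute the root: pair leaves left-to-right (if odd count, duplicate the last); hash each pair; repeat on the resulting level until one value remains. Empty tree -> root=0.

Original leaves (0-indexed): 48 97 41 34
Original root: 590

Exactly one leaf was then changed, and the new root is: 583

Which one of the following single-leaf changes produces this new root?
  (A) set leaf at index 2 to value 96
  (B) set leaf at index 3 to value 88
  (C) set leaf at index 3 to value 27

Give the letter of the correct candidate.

Answer: C

Derivation:
Original leaves: [48, 97, 41, 34]
Target new root: 583
Try each candidate change and compute the resulting root:
Candidate A: set leaf[2] = 96 -> leaves = [48, 97, 96, 34]
  L0: [48, 97, 96, 34]
  L1: h(48,97)=(48*31+97)%997=588 h(96,34)=(96*31+34)%997=19 -> [588, 19]
  L2: h(588,19)=(588*31+19)%997=301 -> [301]
  root = 301 != target 583
Candidate B: set leaf[3] = 88 -> leaves = [48, 97, 41, 88]
  L0: [48, 97, 41, 88]
  L1: h(48,97)=(48*31+97)%997=588 h(41,88)=(41*31+88)%997=362 -> [588, 362]
  L2: h(588,362)=(588*31+362)%997=644 -> [644]
  root = 644 != target 583
Candidate C: set leaf[3] = 27 -> leaves = [48, 97, 41, 27]
  L0: [48, 97, 41, 27]
  L1: h(48,97)=(48*31+97)%997=588 h(41,27)=(41*31+27)%997=301 -> [588, 301]
  L2: h(588,301)=(588*31+301)%997=583 -> [583]
  root = 583 == target 583  ** MATCH **
Candidate C produces the target root.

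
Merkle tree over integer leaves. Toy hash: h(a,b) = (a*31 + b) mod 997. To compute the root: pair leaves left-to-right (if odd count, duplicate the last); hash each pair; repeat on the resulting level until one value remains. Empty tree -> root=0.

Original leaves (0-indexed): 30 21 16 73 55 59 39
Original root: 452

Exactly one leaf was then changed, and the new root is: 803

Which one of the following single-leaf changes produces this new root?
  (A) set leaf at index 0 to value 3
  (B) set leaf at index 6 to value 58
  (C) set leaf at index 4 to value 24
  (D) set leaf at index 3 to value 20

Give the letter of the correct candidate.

Original leaves: [30, 21, 16, 73, 55, 59, 39]
Target new root: 803
Try each candidate change and compute the resulting root:
Candidate A: set leaf[0] = 3 -> leaves = [3, 21, 16, 73, 55, 59, 39]
  L0: [3, 21, 16, 73, 55, 59, 39]
  L1: h(3,21)=(3*31+21)%997=114 h(16,73)=(16*31+73)%997=569 h(55,59)=(55*31+59)%997=767 h(39,39)=(39*31+39)%997=251 -> [114, 569, 767, 251]
  L2: h(114,569)=(114*31+569)%997=115 h(767,251)=(767*31+251)%997=100 -> [115, 100]
  L3: h(115,100)=(115*31+100)%997=674 -> [674]
  root = 674 != target 803
Candidate B: set leaf[6] = 58 -> leaves = [30, 21, 16, 73, 55, 59, 58]
  L0: [30, 21, 16, 73, 55, 59, 58]
  L1: h(30,21)=(30*31+21)%997=951 h(16,73)=(16*31+73)%997=569 h(55,59)=(55*31+59)%997=767 h(58,58)=(58*31+58)%997=859 -> [951, 569, 767, 859]
  L2: h(951,569)=(951*31+569)%997=140 h(767,859)=(767*31+859)%997=708 -> [140, 708]
  L3: h(140,708)=(140*31+708)%997=63 -> [63]
  root = 63 != target 803
Candidate C: set leaf[4] = 24 -> leaves = [30, 21, 16, 73, 24, 59, 39]
  L0: [30, 21, 16, 73, 24, 59, 39]
  L1: h(30,21)=(30*31+21)%997=951 h(16,73)=(16*31+73)%997=569 h(24,59)=(24*31+59)%997=803 h(39,39)=(39*31+39)%997=251 -> [951, 569, 803, 251]
  L2: h(951,569)=(951*31+569)%997=140 h(803,251)=(803*31+251)%997=219 -> [140, 219]
  L3: h(140,219)=(140*31+219)%997=571 -> [571]
  root = 571 != target 803
Candidate D: set leaf[3] = 20 -> leaves = [30, 21, 16, 20, 55, 59, 39]
  L0: [30, 21, 16, 20, 55, 59, 39]
  L1: h(30,21)=(30*31+21)%997=951 h(16,20)=(16*31+20)%997=516 h(55,59)=(55*31+59)%997=767 h(39,39)=(39*31+39)%997=251 -> [951, 516, 767, 251]
  L2: h(951,516)=(951*31+516)%997=87 h(767,251)=(767*31+251)%997=100 -> [87, 100]
  L3: h(87,100)=(87*31+100)%997=803 -> [803]
  root = 803 == target 803  ** MATCH **
Candidate D produces the target root.

Answer: D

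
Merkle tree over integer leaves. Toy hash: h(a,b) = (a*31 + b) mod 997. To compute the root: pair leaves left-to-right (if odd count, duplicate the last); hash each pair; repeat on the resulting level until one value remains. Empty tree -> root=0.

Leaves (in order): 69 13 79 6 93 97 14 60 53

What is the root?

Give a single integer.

Answer: 182

Derivation:
L0: [69, 13, 79, 6, 93, 97, 14, 60, 53]
L1: h(69,13)=(69*31+13)%997=158 h(79,6)=(79*31+6)%997=461 h(93,97)=(93*31+97)%997=986 h(14,60)=(14*31+60)%997=494 h(53,53)=(53*31+53)%997=699 -> [158, 461, 986, 494, 699]
L2: h(158,461)=(158*31+461)%997=374 h(986,494)=(986*31+494)%997=153 h(699,699)=(699*31+699)%997=434 -> [374, 153, 434]
L3: h(374,153)=(374*31+153)%997=780 h(434,434)=(434*31+434)%997=927 -> [780, 927]
L4: h(780,927)=(780*31+927)%997=182 -> [182]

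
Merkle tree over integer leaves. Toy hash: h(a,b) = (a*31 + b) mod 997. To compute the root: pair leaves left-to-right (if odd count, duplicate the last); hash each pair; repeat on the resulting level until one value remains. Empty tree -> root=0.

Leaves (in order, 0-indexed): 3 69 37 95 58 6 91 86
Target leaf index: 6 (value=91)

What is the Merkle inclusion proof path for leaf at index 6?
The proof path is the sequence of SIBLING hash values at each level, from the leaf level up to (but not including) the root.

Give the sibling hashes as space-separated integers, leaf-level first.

L0 (leaves): [3, 69, 37, 95, 58, 6, 91, 86], target index=6
L1: h(3,69)=(3*31+69)%997=162 [pair 0] h(37,95)=(37*31+95)%997=245 [pair 1] h(58,6)=(58*31+6)%997=807 [pair 2] h(91,86)=(91*31+86)%997=913 [pair 3] -> [162, 245, 807, 913]
  Sibling for proof at L0: 86
L2: h(162,245)=(162*31+245)%997=282 [pair 0] h(807,913)=(807*31+913)%997=8 [pair 1] -> [282, 8]
  Sibling for proof at L1: 807
L3: h(282,8)=(282*31+8)%997=774 [pair 0] -> [774]
  Sibling for proof at L2: 282
Root: 774
Proof path (sibling hashes from leaf to root): [86, 807, 282]

Answer: 86 807 282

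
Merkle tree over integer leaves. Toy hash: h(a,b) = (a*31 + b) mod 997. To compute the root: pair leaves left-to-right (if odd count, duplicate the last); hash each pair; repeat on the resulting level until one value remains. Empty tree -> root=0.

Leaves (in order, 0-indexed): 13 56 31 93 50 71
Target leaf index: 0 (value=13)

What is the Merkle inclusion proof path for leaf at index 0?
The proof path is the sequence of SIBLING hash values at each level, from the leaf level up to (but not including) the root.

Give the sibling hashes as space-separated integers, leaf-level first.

Answer: 56 57 28

Derivation:
L0 (leaves): [13, 56, 31, 93, 50, 71], target index=0
L1: h(13,56)=(13*31+56)%997=459 [pair 0] h(31,93)=(31*31+93)%997=57 [pair 1] h(50,71)=(50*31+71)%997=624 [pair 2] -> [459, 57, 624]
  Sibling for proof at L0: 56
L2: h(459,57)=(459*31+57)%997=328 [pair 0] h(624,624)=(624*31+624)%997=28 [pair 1] -> [328, 28]
  Sibling for proof at L1: 57
L3: h(328,28)=(328*31+28)%997=226 [pair 0] -> [226]
  Sibling for proof at L2: 28
Root: 226
Proof path (sibling hashes from leaf to root): [56, 57, 28]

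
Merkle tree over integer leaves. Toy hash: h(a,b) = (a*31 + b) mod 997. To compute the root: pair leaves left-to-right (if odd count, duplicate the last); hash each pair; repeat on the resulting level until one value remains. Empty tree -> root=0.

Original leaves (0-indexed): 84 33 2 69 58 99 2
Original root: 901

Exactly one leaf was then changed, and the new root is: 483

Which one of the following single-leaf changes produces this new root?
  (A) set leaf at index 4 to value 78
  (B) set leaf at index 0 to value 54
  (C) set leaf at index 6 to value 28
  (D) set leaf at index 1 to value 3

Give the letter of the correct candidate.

Answer: B

Derivation:
Original leaves: [84, 33, 2, 69, 58, 99, 2]
Target new root: 483
Try each candidate change and compute the resulting root:
Candidate A: set leaf[4] = 78 -> leaves = [84, 33, 2, 69, 78, 99, 2]
  L0: [84, 33, 2, 69, 78, 99, 2]
  L1: h(84,33)=(84*31+33)%997=643 h(2,69)=(2*31+69)%997=131 h(78,99)=(78*31+99)%997=523 h(2,2)=(2*31+2)%997=64 -> [643, 131, 523, 64]
  L2: h(643,131)=(643*31+131)%997=124 h(523,64)=(523*31+64)%997=325 -> [124, 325]
  L3: h(124,325)=(124*31+325)%997=181 -> [181]
  root = 181 != target 483
Candidate B: set leaf[0] = 54 -> leaves = [54, 33, 2, 69, 58, 99, 2]
  L0: [54, 33, 2, 69, 58, 99, 2]
  L1: h(54,33)=(54*31+33)%997=710 h(2,69)=(2*31+69)%997=131 h(58,99)=(58*31+99)%997=900 h(2,2)=(2*31+2)%997=64 -> [710, 131, 900, 64]
  L2: h(710,131)=(710*31+131)%997=207 h(900,64)=(900*31+64)%997=48 -> [207, 48]
  L3: h(207,48)=(207*31+48)%997=483 -> [483]
  root = 483 == target 483  ** MATCH **
Candidate C: set leaf[6] = 28 -> leaves = [84, 33, 2, 69, 58, 99, 28]
  L0: [84, 33, 2, 69, 58, 99, 28]
  L1: h(84,33)=(84*31+33)%997=643 h(2,69)=(2*31+69)%997=131 h(58,99)=(58*31+99)%997=900 h(28,28)=(28*31+28)%997=896 -> [643, 131, 900, 896]
  L2: h(643,131)=(643*31+131)%997=124 h(900,896)=(900*31+896)%997=880 -> [124, 880]
  L3: h(124,880)=(124*31+880)%997=736 -> [736]
  root = 736 != target 483
Candidate D: set leaf[1] = 3 -> leaves = [84, 3, 2, 69, 58, 99, 2]
  L0: [84, 3, 2, 69, 58, 99, 2]
  L1: h(84,3)=(84*31+3)%997=613 h(2,69)=(2*31+69)%997=131 h(58,99)=(58*31+99)%997=900 h(2,2)=(2*31+2)%997=64 -> [613, 131, 900, 64]
  L2: h(613,131)=(613*31+131)%997=191 h(900,64)=(900*31+64)%997=48 -> [191, 48]
  L3: h(191,48)=(191*31+48)%997=984 -> [984]
  root = 984 != target 483
Candidate B produces the target root.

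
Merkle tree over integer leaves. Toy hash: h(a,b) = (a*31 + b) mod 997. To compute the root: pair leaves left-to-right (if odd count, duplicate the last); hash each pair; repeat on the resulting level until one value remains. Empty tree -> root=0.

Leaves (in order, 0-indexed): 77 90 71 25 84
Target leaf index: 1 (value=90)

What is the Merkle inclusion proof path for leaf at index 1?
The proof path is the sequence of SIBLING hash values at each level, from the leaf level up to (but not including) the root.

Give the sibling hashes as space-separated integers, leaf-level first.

Answer: 77 232 274

Derivation:
L0 (leaves): [77, 90, 71, 25, 84], target index=1
L1: h(77,90)=(77*31+90)%997=483 [pair 0] h(71,25)=(71*31+25)%997=232 [pair 1] h(84,84)=(84*31+84)%997=694 [pair 2] -> [483, 232, 694]
  Sibling for proof at L0: 77
L2: h(483,232)=(483*31+232)%997=250 [pair 0] h(694,694)=(694*31+694)%997=274 [pair 1] -> [250, 274]
  Sibling for proof at L1: 232
L3: h(250,274)=(250*31+274)%997=48 [pair 0] -> [48]
  Sibling for proof at L2: 274
Root: 48
Proof path (sibling hashes from leaf to root): [77, 232, 274]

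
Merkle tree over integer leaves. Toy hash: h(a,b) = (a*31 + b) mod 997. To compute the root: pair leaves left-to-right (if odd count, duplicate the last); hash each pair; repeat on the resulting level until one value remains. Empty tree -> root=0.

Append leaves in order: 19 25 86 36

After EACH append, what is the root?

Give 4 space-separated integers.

Answer: 19 614 849 799

Derivation:
After append 19 (leaves=[19]):
  L0: [19]
  root=19
After append 25 (leaves=[19, 25]):
  L0: [19, 25]
  L1: h(19,25)=(19*31+25)%997=614 -> [614]
  root=614
After append 86 (leaves=[19, 25, 86]):
  L0: [19, 25, 86]
  L1: h(19,25)=(19*31+25)%997=614 h(86,86)=(86*31+86)%997=758 -> [614, 758]
  L2: h(614,758)=(614*31+758)%997=849 -> [849]
  root=849
After append 36 (leaves=[19, 25, 86, 36]):
  L0: [19, 25, 86, 36]
  L1: h(19,25)=(19*31+25)%997=614 h(86,36)=(86*31+36)%997=708 -> [614, 708]
  L2: h(614,708)=(614*31+708)%997=799 -> [799]
  root=799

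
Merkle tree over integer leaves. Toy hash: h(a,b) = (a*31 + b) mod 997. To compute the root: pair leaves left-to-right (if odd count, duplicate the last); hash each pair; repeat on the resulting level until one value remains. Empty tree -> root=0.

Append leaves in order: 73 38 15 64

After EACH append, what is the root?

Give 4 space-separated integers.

After append 73 (leaves=[73]):
  L0: [73]
  root=73
After append 38 (leaves=[73, 38]):
  L0: [73, 38]
  L1: h(73,38)=(73*31+38)%997=307 -> [307]
  root=307
After append 15 (leaves=[73, 38, 15]):
  L0: [73, 38, 15]
  L1: h(73,38)=(73*31+38)%997=307 h(15,15)=(15*31+15)%997=480 -> [307, 480]
  L2: h(307,480)=(307*31+480)%997=27 -> [27]
  root=27
After append 64 (leaves=[73, 38, 15, 64]):
  L0: [73, 38, 15, 64]
  L1: h(73,38)=(73*31+38)%997=307 h(15,64)=(15*31+64)%997=529 -> [307, 529]
  L2: h(307,529)=(307*31+529)%997=76 -> [76]
  root=76

Answer: 73 307 27 76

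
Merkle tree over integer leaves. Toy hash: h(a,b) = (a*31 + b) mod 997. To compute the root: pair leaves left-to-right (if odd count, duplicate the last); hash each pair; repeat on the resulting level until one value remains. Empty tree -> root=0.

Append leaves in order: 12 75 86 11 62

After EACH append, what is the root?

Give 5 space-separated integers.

After append 12 (leaves=[12]):
  L0: [12]
  root=12
After append 75 (leaves=[12, 75]):
  L0: [12, 75]
  L1: h(12,75)=(12*31+75)%997=447 -> [447]
  root=447
After append 86 (leaves=[12, 75, 86]):
  L0: [12, 75, 86]
  L1: h(12,75)=(12*31+75)%997=447 h(86,86)=(86*31+86)%997=758 -> [447, 758]
  L2: h(447,758)=(447*31+758)%997=657 -> [657]
  root=657
After append 11 (leaves=[12, 75, 86, 11]):
  L0: [12, 75, 86, 11]
  L1: h(12,75)=(12*31+75)%997=447 h(86,11)=(86*31+11)%997=683 -> [447, 683]
  L2: h(447,683)=(447*31+683)%997=582 -> [582]
  root=582
After append 62 (leaves=[12, 75, 86, 11, 62]):
  L0: [12, 75, 86, 11, 62]
  L1: h(12,75)=(12*31+75)%997=447 h(86,11)=(86*31+11)%997=683 h(62,62)=(62*31+62)%997=987 -> [447, 683, 987]
  L2: h(447,683)=(447*31+683)%997=582 h(987,987)=(987*31+987)%997=677 -> [582, 677]
  L3: h(582,677)=(582*31+677)%997=773 -> [773]
  root=773

Answer: 12 447 657 582 773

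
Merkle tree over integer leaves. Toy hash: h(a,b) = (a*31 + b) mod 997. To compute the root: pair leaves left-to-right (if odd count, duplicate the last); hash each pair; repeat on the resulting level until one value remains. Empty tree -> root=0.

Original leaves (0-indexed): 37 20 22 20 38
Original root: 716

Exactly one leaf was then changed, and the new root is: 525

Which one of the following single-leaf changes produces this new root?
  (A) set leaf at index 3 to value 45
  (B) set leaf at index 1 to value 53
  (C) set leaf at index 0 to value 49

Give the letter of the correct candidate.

Original leaves: [37, 20, 22, 20, 38]
Target new root: 525
Try each candidate change and compute the resulting root:
Candidate A: set leaf[3] = 45 -> leaves = [37, 20, 22, 45, 38]
  L0: [37, 20, 22, 45, 38]
  L1: h(37,20)=(37*31+20)%997=170 h(22,45)=(22*31+45)%997=727 h(38,38)=(38*31+38)%997=219 -> [170, 727, 219]
  L2: h(170,727)=(170*31+727)%997=15 h(219,219)=(219*31+219)%997=29 -> [15, 29]
  L3: h(15,29)=(15*31+29)%997=494 -> [494]
  root = 494 != target 525
Candidate B: set leaf[1] = 53 -> leaves = [37, 53, 22, 20, 38]
  L0: [37, 53, 22, 20, 38]
  L1: h(37,53)=(37*31+53)%997=203 h(22,20)=(22*31+20)%997=702 h(38,38)=(38*31+38)%997=219 -> [203, 702, 219]
  L2: h(203,702)=(203*31+702)%997=16 h(219,219)=(219*31+219)%997=29 -> [16, 29]
  L3: h(16,29)=(16*31+29)%997=525 -> [525]
  root = 525 == target 525  ** MATCH **
Candidate C: set leaf[0] = 49 -> leaves = [49, 20, 22, 20, 38]
  L0: [49, 20, 22, 20, 38]
  L1: h(49,20)=(49*31+20)%997=542 h(22,20)=(22*31+20)%997=702 h(38,38)=(38*31+38)%997=219 -> [542, 702, 219]
  L2: h(542,702)=(542*31+702)%997=555 h(219,219)=(219*31+219)%997=29 -> [555, 29]
  L3: h(555,29)=(555*31+29)%997=285 -> [285]
  root = 285 != target 525
Candidate B produces the target root.

Answer: B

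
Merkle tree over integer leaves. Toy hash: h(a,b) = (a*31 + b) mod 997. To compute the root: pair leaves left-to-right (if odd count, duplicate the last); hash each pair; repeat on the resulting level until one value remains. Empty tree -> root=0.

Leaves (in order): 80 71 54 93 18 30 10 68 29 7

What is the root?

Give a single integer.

Answer: 769

Derivation:
L0: [80, 71, 54, 93, 18, 30, 10, 68, 29, 7]
L1: h(80,71)=(80*31+71)%997=557 h(54,93)=(54*31+93)%997=770 h(18,30)=(18*31+30)%997=588 h(10,68)=(10*31+68)%997=378 h(29,7)=(29*31+7)%997=906 -> [557, 770, 588, 378, 906]
L2: h(557,770)=(557*31+770)%997=91 h(588,378)=(588*31+378)%997=660 h(906,906)=(906*31+906)%997=79 -> [91, 660, 79]
L3: h(91,660)=(91*31+660)%997=490 h(79,79)=(79*31+79)%997=534 -> [490, 534]
L4: h(490,534)=(490*31+534)%997=769 -> [769]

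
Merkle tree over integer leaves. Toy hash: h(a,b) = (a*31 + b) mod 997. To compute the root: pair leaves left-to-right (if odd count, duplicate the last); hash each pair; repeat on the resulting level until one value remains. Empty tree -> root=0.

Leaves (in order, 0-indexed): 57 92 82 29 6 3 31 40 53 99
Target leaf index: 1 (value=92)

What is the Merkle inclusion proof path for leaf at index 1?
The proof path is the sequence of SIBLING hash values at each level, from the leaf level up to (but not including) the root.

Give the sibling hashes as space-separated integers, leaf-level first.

Answer: 57 577 878 175

Derivation:
L0 (leaves): [57, 92, 82, 29, 6, 3, 31, 40, 53, 99], target index=1
L1: h(57,92)=(57*31+92)%997=862 [pair 0] h(82,29)=(82*31+29)%997=577 [pair 1] h(6,3)=(6*31+3)%997=189 [pair 2] h(31,40)=(31*31+40)%997=4 [pair 3] h(53,99)=(53*31+99)%997=745 [pair 4] -> [862, 577, 189, 4, 745]
  Sibling for proof at L0: 57
L2: h(862,577)=(862*31+577)%997=380 [pair 0] h(189,4)=(189*31+4)%997=878 [pair 1] h(745,745)=(745*31+745)%997=909 [pair 2] -> [380, 878, 909]
  Sibling for proof at L1: 577
L3: h(380,878)=(380*31+878)%997=694 [pair 0] h(909,909)=(909*31+909)%997=175 [pair 1] -> [694, 175]
  Sibling for proof at L2: 878
L4: h(694,175)=(694*31+175)%997=752 [pair 0] -> [752]
  Sibling for proof at L3: 175
Root: 752
Proof path (sibling hashes from leaf to root): [57, 577, 878, 175]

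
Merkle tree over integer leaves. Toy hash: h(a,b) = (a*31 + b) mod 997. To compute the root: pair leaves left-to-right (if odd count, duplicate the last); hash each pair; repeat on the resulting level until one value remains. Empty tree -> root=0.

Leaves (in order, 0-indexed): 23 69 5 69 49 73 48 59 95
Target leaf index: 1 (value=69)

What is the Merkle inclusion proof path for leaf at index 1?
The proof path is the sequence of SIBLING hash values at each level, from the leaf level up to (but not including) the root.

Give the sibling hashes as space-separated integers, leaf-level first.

Answer: 23 224 52 326

Derivation:
L0 (leaves): [23, 69, 5, 69, 49, 73, 48, 59, 95], target index=1
L1: h(23,69)=(23*31+69)%997=782 [pair 0] h(5,69)=(5*31+69)%997=224 [pair 1] h(49,73)=(49*31+73)%997=595 [pair 2] h(48,59)=(48*31+59)%997=550 [pair 3] h(95,95)=(95*31+95)%997=49 [pair 4] -> [782, 224, 595, 550, 49]
  Sibling for proof at L0: 23
L2: h(782,224)=(782*31+224)%997=538 [pair 0] h(595,550)=(595*31+550)%997=52 [pair 1] h(49,49)=(49*31+49)%997=571 [pair 2] -> [538, 52, 571]
  Sibling for proof at L1: 224
L3: h(538,52)=(538*31+52)%997=778 [pair 0] h(571,571)=(571*31+571)%997=326 [pair 1] -> [778, 326]
  Sibling for proof at L2: 52
L4: h(778,326)=(778*31+326)%997=516 [pair 0] -> [516]
  Sibling for proof at L3: 326
Root: 516
Proof path (sibling hashes from leaf to root): [23, 224, 52, 326]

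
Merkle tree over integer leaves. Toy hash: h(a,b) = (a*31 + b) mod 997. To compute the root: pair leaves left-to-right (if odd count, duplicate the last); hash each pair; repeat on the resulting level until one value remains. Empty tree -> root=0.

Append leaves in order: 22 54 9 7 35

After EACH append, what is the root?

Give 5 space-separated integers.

Answer: 22 736 173 171 264

Derivation:
After append 22 (leaves=[22]):
  L0: [22]
  root=22
After append 54 (leaves=[22, 54]):
  L0: [22, 54]
  L1: h(22,54)=(22*31+54)%997=736 -> [736]
  root=736
After append 9 (leaves=[22, 54, 9]):
  L0: [22, 54, 9]
  L1: h(22,54)=(22*31+54)%997=736 h(9,9)=(9*31+9)%997=288 -> [736, 288]
  L2: h(736,288)=(736*31+288)%997=173 -> [173]
  root=173
After append 7 (leaves=[22, 54, 9, 7]):
  L0: [22, 54, 9, 7]
  L1: h(22,54)=(22*31+54)%997=736 h(9,7)=(9*31+7)%997=286 -> [736, 286]
  L2: h(736,286)=(736*31+286)%997=171 -> [171]
  root=171
After append 35 (leaves=[22, 54, 9, 7, 35]):
  L0: [22, 54, 9, 7, 35]
  L1: h(22,54)=(22*31+54)%997=736 h(9,7)=(9*31+7)%997=286 h(35,35)=(35*31+35)%997=123 -> [736, 286, 123]
  L2: h(736,286)=(736*31+286)%997=171 h(123,123)=(123*31+123)%997=945 -> [171, 945]
  L3: h(171,945)=(171*31+945)%997=264 -> [264]
  root=264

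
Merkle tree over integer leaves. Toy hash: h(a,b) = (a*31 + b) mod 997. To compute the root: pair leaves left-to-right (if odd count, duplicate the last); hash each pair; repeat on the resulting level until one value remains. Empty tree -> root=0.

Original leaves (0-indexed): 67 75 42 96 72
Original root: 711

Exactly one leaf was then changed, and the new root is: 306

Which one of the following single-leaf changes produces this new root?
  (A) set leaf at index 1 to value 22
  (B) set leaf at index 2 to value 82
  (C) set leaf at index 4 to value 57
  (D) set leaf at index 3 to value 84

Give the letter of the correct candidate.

Answer: C

Derivation:
Original leaves: [67, 75, 42, 96, 72]
Target new root: 306
Try each candidate change and compute the resulting root:
Candidate A: set leaf[1] = 22 -> leaves = [67, 22, 42, 96, 72]
  L0: [67, 22, 42, 96, 72]
  L1: h(67,22)=(67*31+22)%997=105 h(42,96)=(42*31+96)%997=401 h(72,72)=(72*31+72)%997=310 -> [105, 401, 310]
  L2: h(105,401)=(105*31+401)%997=665 h(310,310)=(310*31+310)%997=947 -> [665, 947]
  L3: h(665,947)=(665*31+947)%997=625 -> [625]
  root = 625 != target 306
Candidate B: set leaf[2] = 82 -> leaves = [67, 75, 82, 96, 72]
  L0: [67, 75, 82, 96, 72]
  L1: h(67,75)=(67*31+75)%997=158 h(82,96)=(82*31+96)%997=644 h(72,72)=(72*31+72)%997=310 -> [158, 644, 310]
  L2: h(158,644)=(158*31+644)%997=557 h(310,310)=(310*31+310)%997=947 -> [557, 947]
  L3: h(557,947)=(557*31+947)%997=268 -> [268]
  root = 268 != target 306
Candidate C: set leaf[4] = 57 -> leaves = [67, 75, 42, 96, 57]
  L0: [67, 75, 42, 96, 57]
  L1: h(67,75)=(67*31+75)%997=158 h(42,96)=(42*31+96)%997=401 h(57,57)=(57*31+57)%997=827 -> [158, 401, 827]
  L2: h(158,401)=(158*31+401)%997=314 h(827,827)=(827*31+827)%997=542 -> [314, 542]
  L3: h(314,542)=(314*31+542)%997=306 -> [306]
  root = 306 == target 306  ** MATCH **
Candidate D: set leaf[3] = 84 -> leaves = [67, 75, 42, 84, 72]
  L0: [67, 75, 42, 84, 72]
  L1: h(67,75)=(67*31+75)%997=158 h(42,84)=(42*31+84)%997=389 h(72,72)=(72*31+72)%997=310 -> [158, 389, 310]
  L2: h(158,389)=(158*31+389)%997=302 h(310,310)=(310*31+310)%997=947 -> [302, 947]
  L3: h(302,947)=(302*31+947)%997=339 -> [339]
  root = 339 != target 306
Candidate C produces the target root.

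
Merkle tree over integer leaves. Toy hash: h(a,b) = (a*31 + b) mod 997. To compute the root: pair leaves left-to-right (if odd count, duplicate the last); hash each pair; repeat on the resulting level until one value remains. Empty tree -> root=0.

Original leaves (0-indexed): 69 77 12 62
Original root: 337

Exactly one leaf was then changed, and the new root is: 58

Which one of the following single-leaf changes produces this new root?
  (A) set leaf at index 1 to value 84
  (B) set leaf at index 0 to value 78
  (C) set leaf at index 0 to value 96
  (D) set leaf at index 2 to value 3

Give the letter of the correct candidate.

Original leaves: [69, 77, 12, 62]
Target new root: 58
Try each candidate change and compute the resulting root:
Candidate A: set leaf[1] = 84 -> leaves = [69, 84, 12, 62]
  L0: [69, 84, 12, 62]
  L1: h(69,84)=(69*31+84)%997=229 h(12,62)=(12*31+62)%997=434 -> [229, 434]
  L2: h(229,434)=(229*31+434)%997=554 -> [554]
  root = 554 != target 58
Candidate B: set leaf[0] = 78 -> leaves = [78, 77, 12, 62]
  L0: [78, 77, 12, 62]
  L1: h(78,77)=(78*31+77)%997=501 h(12,62)=(12*31+62)%997=434 -> [501, 434]
  L2: h(501,434)=(501*31+434)%997=13 -> [13]
  root = 13 != target 58
Candidate C: set leaf[0] = 96 -> leaves = [96, 77, 12, 62]
  L0: [96, 77, 12, 62]
  L1: h(96,77)=(96*31+77)%997=62 h(12,62)=(12*31+62)%997=434 -> [62, 434]
  L2: h(62,434)=(62*31+434)%997=362 -> [362]
  root = 362 != target 58
Candidate D: set leaf[2] = 3 -> leaves = [69, 77, 3, 62]
  L0: [69, 77, 3, 62]
  L1: h(69,77)=(69*31+77)%997=222 h(3,62)=(3*31+62)%997=155 -> [222, 155]
  L2: h(222,155)=(222*31+155)%997=58 -> [58]
  root = 58 == target 58  ** MATCH **
Candidate D produces the target root.

Answer: D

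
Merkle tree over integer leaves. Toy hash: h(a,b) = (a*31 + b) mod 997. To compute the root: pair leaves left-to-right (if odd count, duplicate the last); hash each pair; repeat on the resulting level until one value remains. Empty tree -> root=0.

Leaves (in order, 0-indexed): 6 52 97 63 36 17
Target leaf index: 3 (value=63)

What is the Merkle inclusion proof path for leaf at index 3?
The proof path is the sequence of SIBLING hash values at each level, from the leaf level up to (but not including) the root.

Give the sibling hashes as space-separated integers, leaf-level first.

L0 (leaves): [6, 52, 97, 63, 36, 17], target index=3
L1: h(6,52)=(6*31+52)%997=238 [pair 0] h(97,63)=(97*31+63)%997=79 [pair 1] h(36,17)=(36*31+17)%997=136 [pair 2] -> [238, 79, 136]
  Sibling for proof at L0: 97
L2: h(238,79)=(238*31+79)%997=478 [pair 0] h(136,136)=(136*31+136)%997=364 [pair 1] -> [478, 364]
  Sibling for proof at L1: 238
L3: h(478,364)=(478*31+364)%997=227 [pair 0] -> [227]
  Sibling for proof at L2: 364
Root: 227
Proof path (sibling hashes from leaf to root): [97, 238, 364]

Answer: 97 238 364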